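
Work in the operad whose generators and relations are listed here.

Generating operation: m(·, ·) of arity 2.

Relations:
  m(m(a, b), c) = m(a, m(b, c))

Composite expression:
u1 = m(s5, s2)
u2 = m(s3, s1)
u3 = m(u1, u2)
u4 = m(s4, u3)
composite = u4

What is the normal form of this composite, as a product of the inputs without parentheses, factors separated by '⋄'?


s4 ⋄ s5 ⋄ s2 ⋄ s3 ⋄ s1


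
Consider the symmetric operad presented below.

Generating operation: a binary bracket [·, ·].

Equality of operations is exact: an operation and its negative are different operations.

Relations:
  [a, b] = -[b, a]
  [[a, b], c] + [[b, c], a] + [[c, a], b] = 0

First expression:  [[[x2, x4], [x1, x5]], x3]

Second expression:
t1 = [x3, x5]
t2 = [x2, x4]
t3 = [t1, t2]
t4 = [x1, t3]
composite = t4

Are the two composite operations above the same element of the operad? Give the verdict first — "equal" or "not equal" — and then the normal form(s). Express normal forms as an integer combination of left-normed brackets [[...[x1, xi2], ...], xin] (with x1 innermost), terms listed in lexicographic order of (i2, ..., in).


Reducing the first expression gives -[[[[x1, x5], x2], x4], x3] + [[[[x1, x5], x4], x2], x3]
Reducing the second expression gives -[[[[x1, x2], x4], x3], x5] + [[[[x1, x2], x4], x5], x3] + [[[[x1, x3], x5], x2], x4] - [[[[x1, x3], x5], x4], x2] + [[[[x1, x4], x2], x3], x5] - [[[[x1, x4], x2], x5], x3] - [[[[x1, x5], x3], x2], x4] + [[[[x1, x5], x3], x4], x2]
No match — not equal.

not equal; first: -[[[[x1, x5], x2], x4], x3] + [[[[x1, x5], x4], x2], x3]; second: -[[[[x1, x2], x4], x3], x5] + [[[[x1, x2], x4], x5], x3] + [[[[x1, x3], x5], x2], x4] - [[[[x1, x3], x5], x4], x2] + [[[[x1, x4], x2], x3], x5] - [[[[x1, x4], x2], x5], x3] - [[[[x1, x5], x3], x2], x4] + [[[[x1, x5], x3], x4], x2]


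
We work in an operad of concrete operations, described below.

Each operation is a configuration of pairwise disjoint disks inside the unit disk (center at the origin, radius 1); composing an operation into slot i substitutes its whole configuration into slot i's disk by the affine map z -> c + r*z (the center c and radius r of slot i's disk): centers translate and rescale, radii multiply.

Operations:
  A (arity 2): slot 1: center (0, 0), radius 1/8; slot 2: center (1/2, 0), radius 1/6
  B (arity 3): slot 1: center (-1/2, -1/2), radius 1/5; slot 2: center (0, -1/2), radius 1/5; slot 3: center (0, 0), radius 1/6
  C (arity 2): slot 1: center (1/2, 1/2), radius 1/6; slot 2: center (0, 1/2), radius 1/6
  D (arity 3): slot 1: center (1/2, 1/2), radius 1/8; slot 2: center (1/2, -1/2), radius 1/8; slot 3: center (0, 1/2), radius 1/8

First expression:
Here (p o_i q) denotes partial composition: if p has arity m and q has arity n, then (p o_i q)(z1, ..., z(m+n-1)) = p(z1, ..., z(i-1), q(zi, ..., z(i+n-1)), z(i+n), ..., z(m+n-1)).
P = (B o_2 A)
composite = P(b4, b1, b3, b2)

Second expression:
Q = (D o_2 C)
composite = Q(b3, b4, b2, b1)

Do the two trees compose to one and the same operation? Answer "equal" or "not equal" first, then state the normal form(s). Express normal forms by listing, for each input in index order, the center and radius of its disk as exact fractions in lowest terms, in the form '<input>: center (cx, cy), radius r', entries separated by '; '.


not equal — first b1: center (0, -1/2), radius 1/40; b2: center (0, 0), radius 1/6; b3: center (1/10, -1/2), radius 1/30; b4: center (-1/2, -1/2), radius 1/5, second b1: center (0, 1/2), radius 1/8; b2: center (1/2, -7/16), radius 1/48; b3: center (1/2, 1/2), radius 1/8; b4: center (9/16, -7/16), radius 1/48

The first composite normalizes to b1: center (0, -1/2), radius 1/40; b2: center (0, 0), radius 1/6; b3: center (1/10, -1/2), radius 1/30; b4: center (-1/2, -1/2), radius 1/5
The second composite normalizes to b1: center (0, 1/2), radius 1/8; b2: center (1/2, -7/16), radius 1/48; b3: center (1/2, 1/2), radius 1/8; b4: center (9/16, -7/16), radius 1/48
The normal forms differ: not equal.


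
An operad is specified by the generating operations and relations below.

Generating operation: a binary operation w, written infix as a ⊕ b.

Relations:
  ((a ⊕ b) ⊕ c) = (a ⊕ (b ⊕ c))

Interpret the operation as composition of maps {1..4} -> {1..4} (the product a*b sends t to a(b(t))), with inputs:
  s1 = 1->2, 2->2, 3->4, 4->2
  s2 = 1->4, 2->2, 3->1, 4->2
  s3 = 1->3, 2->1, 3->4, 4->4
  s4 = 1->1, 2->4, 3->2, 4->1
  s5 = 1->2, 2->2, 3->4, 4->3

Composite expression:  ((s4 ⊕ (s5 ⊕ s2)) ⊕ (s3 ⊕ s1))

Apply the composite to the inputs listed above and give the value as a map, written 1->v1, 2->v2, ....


1->2, 2->2, 3->4, 4->2

(s5 ⊕ s2) = 1->3, 2->2, 3->2, 4->2
(s4 ⊕ (s5 ⊕ s2)) = 1->2, 2->4, 3->4, 4->4
(s3 ⊕ s1) = 1->1, 2->1, 3->4, 4->1
((s4 ⊕ (s5 ⊕ s2)) ⊕ (s3 ⊕ s1)) = 1->2, 2->2, 3->4, 4->2


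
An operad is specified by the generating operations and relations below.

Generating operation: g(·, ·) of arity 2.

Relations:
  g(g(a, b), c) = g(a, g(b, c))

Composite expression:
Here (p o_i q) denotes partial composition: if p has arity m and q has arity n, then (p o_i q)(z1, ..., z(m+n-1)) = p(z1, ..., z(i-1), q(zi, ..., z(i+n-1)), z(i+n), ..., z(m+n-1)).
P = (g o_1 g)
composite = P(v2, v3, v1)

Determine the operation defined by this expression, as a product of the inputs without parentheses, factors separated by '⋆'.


All parenthesizations of g agree; list the v-inputs left to right.
g(v2, v3) linearizes to v2 ⋆ v3
g(g(v2, v3), v1) linearizes to v2 ⋆ v3 ⋆ v1

v2 ⋆ v3 ⋆ v1


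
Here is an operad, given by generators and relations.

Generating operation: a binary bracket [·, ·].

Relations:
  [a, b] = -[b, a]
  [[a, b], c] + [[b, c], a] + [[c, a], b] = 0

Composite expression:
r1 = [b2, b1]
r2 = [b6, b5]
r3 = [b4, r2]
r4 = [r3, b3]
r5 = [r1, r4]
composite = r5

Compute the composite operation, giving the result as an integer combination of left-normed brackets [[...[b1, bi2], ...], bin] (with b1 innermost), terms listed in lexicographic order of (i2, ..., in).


A multilinear Lie element is pinned by b1-initial words (b1 innermost).
Composite bracket: [[b2, b1], [[b4, [b6, b5]], b3]]
The bracket unfolds into 32 signed words via [a, b] = ab - ba (2^5 = 32).
Only words starting with b1 matter:
  sign of b1b2b3b4b5b6 is -1, so it contributes -[[[[[b1, b2], b3], b4], b5], b6]
  sign of b1b2b3b4b6b5 is +1, so it contributes +[[[[[b1, b2], b3], b4], b6], b5]
  sign of b1b2b3b5b6b4 is +1, so it contributes +[[[[[b1, b2], b3], b5], b6], b4]
  sign of b1b2b3b6b5b4 is -1, so it contributes -[[[[[b1, b2], b3], b6], b5], b4]
  sign of b1b2b4b5b6b3 is +1, so it contributes +[[[[[b1, b2], b4], b5], b6], b3]
  sign of b1b2b4b6b5b3 is -1, so it contributes -[[[[[b1, b2], b4], b6], b5], b3]
  sign of b1b2b5b6b4b3 is -1, so it contributes -[[[[[b1, b2], b5], b6], b4], b3]
  sign of b1b2b6b5b4b3 is +1, so it contributes +[[[[[b1, b2], b6], b5], b4], b3]

-[[[[[b1, b2], b3], b4], b5], b6] + [[[[[b1, b2], b3], b4], b6], b5] + [[[[[b1, b2], b3], b5], b6], b4] - [[[[[b1, b2], b3], b6], b5], b4] + [[[[[b1, b2], b4], b5], b6], b3] - [[[[[b1, b2], b4], b6], b5], b3] - [[[[[b1, b2], b5], b6], b4], b3] + [[[[[b1, b2], b6], b5], b4], b3]


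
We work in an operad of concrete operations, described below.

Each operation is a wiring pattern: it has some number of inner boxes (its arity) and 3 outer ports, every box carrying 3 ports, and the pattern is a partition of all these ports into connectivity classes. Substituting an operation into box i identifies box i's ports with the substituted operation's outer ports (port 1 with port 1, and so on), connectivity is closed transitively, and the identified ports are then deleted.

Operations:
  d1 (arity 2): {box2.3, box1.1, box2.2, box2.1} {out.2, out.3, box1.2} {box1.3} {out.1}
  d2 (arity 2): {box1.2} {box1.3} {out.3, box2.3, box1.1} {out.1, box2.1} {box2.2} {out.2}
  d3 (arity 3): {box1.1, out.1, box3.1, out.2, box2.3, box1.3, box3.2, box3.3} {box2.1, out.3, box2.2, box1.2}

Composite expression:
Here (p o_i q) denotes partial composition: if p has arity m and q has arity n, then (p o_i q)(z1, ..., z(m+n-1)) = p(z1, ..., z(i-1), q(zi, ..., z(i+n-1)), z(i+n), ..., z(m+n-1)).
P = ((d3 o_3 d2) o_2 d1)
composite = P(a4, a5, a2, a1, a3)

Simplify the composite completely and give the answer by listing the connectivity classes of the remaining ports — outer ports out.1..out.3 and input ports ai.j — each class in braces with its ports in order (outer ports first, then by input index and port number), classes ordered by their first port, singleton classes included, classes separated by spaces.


After gluing at d3, chains via deleted ports link the a-ports.
through d1, on inputs (a5, a2): {out.1} {out.2, out.3, a5.2} {a2.1, a2.2, a2.3, a5.1} {a5.3} (out.j = stage outer ports)
through d2, on inputs (a1, a3): {out.1, a3.1} {out.2} {out.3, a1.1, a3.3} {a1.2} {a1.3} {a3.2} (out.j = stage outer ports)
through d3, on inputs (a4, a5, a2, a1, a3): {out.1, out.2, out.3, a1.1, a3.1, a3.3, a4.1, a4.2, a4.3, a5.2} {a1.2} {a1.3} {a2.1, a2.2, a2.3, a5.1} {a3.2} {a5.3} (out.j = stage outer ports)

{out.1, out.2, out.3, a1.1, a3.1, a3.3, a4.1, a4.2, a4.3, a5.2} {a1.2} {a1.3} {a2.1, a2.2, a2.3, a5.1} {a3.2} {a5.3}


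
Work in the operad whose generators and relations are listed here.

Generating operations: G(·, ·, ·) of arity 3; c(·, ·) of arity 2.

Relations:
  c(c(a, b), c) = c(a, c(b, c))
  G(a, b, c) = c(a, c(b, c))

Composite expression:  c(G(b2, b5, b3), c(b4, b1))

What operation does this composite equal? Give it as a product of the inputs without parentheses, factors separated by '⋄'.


Key point: c is associative — brackets drop, the b-order remains.
G(b2, b5, b3) spells out as b2 ⋄ b5 ⋄ b3
c(b4, b1) spells out as b4 ⋄ b1
c(G(b2, b5, b3), c(b4, b1)) spells out as b2 ⋄ b5 ⋄ b3 ⋄ b4 ⋄ b1

b2 ⋄ b5 ⋄ b3 ⋄ b4 ⋄ b1


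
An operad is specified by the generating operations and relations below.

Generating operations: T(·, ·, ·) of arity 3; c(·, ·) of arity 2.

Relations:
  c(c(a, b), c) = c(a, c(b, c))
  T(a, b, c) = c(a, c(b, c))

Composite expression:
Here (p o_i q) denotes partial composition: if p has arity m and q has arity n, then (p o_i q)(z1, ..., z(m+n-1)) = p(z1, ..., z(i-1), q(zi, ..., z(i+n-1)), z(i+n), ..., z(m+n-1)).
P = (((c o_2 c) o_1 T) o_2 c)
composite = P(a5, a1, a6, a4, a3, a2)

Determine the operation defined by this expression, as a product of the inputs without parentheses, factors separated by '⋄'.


a5 ⋄ a1 ⋄ a6 ⋄ a4 ⋄ a3 ⋄ a2

All parenthesizations of c agree; list the a-inputs left to right.
c(a1, a6) spells out as a1 ⋄ a6
T(a5, c(a1, a6), a4) spells out as a5 ⋄ a1 ⋄ a6 ⋄ a4
c(a3, a2) spells out as a3 ⋄ a2
c(T(a5, c(a1, a6), a4), c(a3, a2)) spells out as a5 ⋄ a1 ⋄ a6 ⋄ a4 ⋄ a3 ⋄ a2


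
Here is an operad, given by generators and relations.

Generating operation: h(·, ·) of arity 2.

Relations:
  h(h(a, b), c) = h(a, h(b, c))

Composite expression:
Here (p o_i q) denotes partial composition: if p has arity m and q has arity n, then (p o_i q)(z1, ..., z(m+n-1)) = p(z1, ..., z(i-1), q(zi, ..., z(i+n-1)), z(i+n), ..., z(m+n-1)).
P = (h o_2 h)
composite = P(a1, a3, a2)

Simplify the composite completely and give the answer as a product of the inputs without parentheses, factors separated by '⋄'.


a1 ⋄ a3 ⋄ a2

All parenthesizations of h agree; list the a-inputs left to right.
h(a3, a2) unparenthesizes to a3 ⋄ a2
h(a1, h(a3, a2)) unparenthesizes to a1 ⋄ a3 ⋄ a2


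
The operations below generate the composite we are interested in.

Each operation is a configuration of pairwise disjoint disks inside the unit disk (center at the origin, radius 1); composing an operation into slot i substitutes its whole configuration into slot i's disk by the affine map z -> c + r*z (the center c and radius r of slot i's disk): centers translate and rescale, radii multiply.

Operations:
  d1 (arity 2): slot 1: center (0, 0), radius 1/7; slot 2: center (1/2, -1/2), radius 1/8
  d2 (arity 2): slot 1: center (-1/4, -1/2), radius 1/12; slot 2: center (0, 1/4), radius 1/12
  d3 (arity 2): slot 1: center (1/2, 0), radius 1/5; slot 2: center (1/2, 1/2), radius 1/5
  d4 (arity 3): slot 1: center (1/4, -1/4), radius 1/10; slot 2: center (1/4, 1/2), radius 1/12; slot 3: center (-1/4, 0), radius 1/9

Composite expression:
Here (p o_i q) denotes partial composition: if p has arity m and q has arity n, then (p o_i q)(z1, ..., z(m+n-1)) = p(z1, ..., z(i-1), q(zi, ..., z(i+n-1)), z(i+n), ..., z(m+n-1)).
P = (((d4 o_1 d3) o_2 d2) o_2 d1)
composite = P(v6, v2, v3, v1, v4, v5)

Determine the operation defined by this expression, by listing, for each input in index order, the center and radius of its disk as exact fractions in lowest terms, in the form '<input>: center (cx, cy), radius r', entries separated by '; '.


Nesting under d4 composes maps z -> c + r*z down each v-path.
tracing v6 down its 2-map path: center (3/10, -1/4), radius 1/50
tracing v2 down its 4-map path: center (59/200, -21/100), radius 1/4200
tracing v3 down its 4-map path: center (71/240, -253/1200), radius 1/4800
tracing v1 down its 3-map path: center (3/10, -39/200), radius 1/600
tracing v4 down its 1-map path: center (1/4, 1/2), radius 1/12
tracing v5 down its 1-map path: center (-1/4, 0), radius 1/9

v1: center (3/10, -39/200), radius 1/600; v2: center (59/200, -21/100), radius 1/4200; v3: center (71/240, -253/1200), radius 1/4800; v4: center (1/4, 1/2), radius 1/12; v5: center (-1/4, 0), radius 1/9; v6: center (3/10, -1/4), radius 1/50


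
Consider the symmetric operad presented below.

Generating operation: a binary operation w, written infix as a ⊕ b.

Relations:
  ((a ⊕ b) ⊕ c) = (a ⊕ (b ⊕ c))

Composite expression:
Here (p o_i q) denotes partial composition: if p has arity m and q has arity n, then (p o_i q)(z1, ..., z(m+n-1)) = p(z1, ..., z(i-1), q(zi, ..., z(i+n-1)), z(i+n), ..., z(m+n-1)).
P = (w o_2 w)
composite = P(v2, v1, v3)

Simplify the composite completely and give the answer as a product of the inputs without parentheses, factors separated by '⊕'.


v2 ⊕ v1 ⊕ v3

All parenthesizations of w agree; list the v-inputs left to right.
(v1 ⊕ v3) reduces to v1 ⊕ v3
(v2 ⊕ (v1 ⊕ v3)) reduces to v2 ⊕ v1 ⊕ v3


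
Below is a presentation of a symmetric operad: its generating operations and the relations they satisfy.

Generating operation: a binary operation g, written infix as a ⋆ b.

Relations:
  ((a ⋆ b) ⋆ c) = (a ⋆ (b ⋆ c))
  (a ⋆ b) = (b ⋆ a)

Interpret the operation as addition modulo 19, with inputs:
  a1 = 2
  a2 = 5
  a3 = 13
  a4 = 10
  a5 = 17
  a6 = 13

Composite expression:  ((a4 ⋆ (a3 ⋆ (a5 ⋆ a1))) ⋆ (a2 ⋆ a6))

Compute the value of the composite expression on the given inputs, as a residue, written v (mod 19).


(a5 ⋆ a1) = 0
(a3 ⋆ (a5 ⋆ a1)) = 13
(a4 ⋆ (a3 ⋆ (a5 ⋆ a1))) = 4
(a2 ⋆ a6) = 18
((a4 ⋆ (a3 ⋆ (a5 ⋆ a1))) ⋆ (a2 ⋆ a6)) = 3

3 (mod 19)


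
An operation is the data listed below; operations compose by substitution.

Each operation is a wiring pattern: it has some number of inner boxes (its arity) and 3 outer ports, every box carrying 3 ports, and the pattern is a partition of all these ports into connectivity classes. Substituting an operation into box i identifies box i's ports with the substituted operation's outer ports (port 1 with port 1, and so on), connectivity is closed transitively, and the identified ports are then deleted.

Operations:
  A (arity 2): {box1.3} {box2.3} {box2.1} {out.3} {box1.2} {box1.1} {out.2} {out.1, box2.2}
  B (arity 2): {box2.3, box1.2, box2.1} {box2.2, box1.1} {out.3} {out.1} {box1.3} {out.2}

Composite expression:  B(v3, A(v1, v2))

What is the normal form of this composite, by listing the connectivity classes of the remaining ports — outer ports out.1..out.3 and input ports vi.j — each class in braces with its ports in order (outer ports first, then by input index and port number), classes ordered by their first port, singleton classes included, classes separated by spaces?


{out.1} {out.2} {out.3} {v1.1} {v1.2} {v1.3} {v2.1} {v2.2, v3.2} {v2.3} {v3.1} {v3.3}


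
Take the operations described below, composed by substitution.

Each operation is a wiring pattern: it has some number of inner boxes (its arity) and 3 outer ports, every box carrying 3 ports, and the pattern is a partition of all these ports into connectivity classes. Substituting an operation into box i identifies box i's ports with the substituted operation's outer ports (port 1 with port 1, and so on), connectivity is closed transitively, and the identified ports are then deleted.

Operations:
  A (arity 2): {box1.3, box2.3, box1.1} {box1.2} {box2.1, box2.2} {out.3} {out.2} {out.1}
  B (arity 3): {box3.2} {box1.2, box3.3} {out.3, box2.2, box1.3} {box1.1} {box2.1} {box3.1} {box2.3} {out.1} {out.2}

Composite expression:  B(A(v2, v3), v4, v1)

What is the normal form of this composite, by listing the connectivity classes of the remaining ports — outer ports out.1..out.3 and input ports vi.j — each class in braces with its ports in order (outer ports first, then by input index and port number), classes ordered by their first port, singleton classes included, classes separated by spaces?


{out.1} {out.2} {out.3, v4.2} {v1.1} {v1.2} {v1.3} {v2.1, v2.3, v3.3} {v2.2} {v3.1, v3.2} {v4.1} {v4.3}

Two ports join when wires chain via B-identified ports.
A over (v2, v3) gives {out.1} {out.2} {out.3} {v2.1, v2.3, v3.3} {v2.2} {v3.1, v3.2}, out.j being that stage's outer ports
B over (v2, v3, v4, v1) gives {out.1} {out.2} {out.3, v4.2} {v1.1} {v1.2} {v1.3} {v2.1, v2.3, v3.3} {v2.2} {v3.1, v3.2} {v4.1} {v4.3}, out.j being that stage's outer ports


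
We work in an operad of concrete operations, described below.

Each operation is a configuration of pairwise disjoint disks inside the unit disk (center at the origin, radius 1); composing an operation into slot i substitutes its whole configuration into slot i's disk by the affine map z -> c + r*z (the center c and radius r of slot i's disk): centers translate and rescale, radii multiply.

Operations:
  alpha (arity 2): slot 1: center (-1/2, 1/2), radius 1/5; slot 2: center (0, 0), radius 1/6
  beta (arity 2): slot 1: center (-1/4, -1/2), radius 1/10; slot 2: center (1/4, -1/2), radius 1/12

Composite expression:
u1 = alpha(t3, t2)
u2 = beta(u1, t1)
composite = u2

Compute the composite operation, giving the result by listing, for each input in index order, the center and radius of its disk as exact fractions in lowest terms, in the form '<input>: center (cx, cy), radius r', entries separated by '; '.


t1: center (1/4, -1/2), radius 1/12; t2: center (-1/4, -1/2), radius 1/60; t3: center (-3/10, -9/20), radius 1/50

Affine substitution under beta: radii multiply and t-centers shift.
tracing t3 down its 2-map path: center (-3/10, -9/20), radius 1/50
tracing t2 down its 2-map path: center (-1/4, -1/2), radius 1/60
tracing t1 down its 1-map path: center (1/4, -1/2), radius 1/12


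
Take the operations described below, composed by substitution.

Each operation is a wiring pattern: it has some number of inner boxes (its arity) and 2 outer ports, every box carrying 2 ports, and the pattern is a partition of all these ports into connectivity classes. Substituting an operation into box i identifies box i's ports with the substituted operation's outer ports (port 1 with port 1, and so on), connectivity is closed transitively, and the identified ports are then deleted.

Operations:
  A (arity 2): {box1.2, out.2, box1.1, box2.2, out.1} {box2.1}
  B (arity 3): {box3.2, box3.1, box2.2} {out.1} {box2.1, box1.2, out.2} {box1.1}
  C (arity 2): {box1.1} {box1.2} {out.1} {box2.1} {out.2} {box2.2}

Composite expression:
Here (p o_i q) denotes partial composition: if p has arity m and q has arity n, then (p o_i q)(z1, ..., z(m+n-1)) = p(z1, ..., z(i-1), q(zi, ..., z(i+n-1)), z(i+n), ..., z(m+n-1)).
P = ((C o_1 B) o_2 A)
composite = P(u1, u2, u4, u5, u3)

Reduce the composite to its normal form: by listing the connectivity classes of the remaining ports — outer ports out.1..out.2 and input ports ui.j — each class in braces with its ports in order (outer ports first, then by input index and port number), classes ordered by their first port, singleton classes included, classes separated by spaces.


{out.1} {out.2} {u1.1} {u1.2, u2.1, u2.2, u4.2, u5.1, u5.2} {u3.1} {u3.2} {u4.1}


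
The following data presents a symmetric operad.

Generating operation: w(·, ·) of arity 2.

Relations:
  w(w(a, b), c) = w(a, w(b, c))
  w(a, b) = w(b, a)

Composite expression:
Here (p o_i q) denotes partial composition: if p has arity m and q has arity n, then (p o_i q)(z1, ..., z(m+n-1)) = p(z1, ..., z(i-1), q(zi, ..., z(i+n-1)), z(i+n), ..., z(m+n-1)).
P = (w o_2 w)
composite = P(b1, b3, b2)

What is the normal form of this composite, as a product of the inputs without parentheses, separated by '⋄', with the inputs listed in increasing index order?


b1 ⋄ b2 ⋄ b3

Any arrangement under w is one operation, so sort the b-inputs.
w(b3, b2) reduces to b3 ⋄ b2
w(b1, w(b3, b2)) reduces to b1 ⋄ b3 ⋄ b2
rearranged into index order: b1 ⋄ b2 ⋄ b3


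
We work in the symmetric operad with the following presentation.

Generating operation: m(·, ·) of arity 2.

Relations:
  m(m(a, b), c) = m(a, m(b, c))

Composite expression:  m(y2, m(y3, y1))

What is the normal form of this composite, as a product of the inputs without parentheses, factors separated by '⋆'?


y2 ⋆ y3 ⋆ y1

Key point: m is associative — brackets drop, the y-order remains.
m(y3, y1) linearizes to y3 ⋆ y1
m(y2, m(y3, y1)) linearizes to y2 ⋆ y3 ⋆ y1


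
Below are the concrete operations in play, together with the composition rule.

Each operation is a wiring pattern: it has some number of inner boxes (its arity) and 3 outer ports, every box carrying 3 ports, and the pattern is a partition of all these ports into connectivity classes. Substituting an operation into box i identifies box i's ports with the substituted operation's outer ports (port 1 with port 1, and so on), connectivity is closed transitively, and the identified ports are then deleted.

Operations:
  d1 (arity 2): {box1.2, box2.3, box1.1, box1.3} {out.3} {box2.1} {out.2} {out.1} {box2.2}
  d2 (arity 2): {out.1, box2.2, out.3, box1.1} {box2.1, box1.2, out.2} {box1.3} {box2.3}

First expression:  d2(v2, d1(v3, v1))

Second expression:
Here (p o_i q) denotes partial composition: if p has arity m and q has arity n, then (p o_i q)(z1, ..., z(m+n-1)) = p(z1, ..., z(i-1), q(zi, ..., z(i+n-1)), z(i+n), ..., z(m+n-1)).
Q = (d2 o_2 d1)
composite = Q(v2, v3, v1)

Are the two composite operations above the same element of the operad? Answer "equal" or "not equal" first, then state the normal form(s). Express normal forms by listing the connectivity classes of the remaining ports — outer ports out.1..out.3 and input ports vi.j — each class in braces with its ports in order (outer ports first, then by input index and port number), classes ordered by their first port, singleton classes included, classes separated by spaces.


equal; the common form is {out.1, out.3, v2.1} {out.2, v2.2} {v1.1} {v1.2} {v1.3, v3.1, v3.2, v3.3} {v2.3}

The first composite normalizes to {out.1, out.3, v2.1} {out.2, v2.2} {v1.1} {v1.2} {v1.3, v3.1, v3.2, v3.3} {v2.3}
The second composite normalizes to {out.1, out.3, v2.1} {out.2, v2.2} {v1.1} {v1.2} {v1.3, v3.1, v3.2, v3.3} {v2.3}
Identical normal forms: equal.


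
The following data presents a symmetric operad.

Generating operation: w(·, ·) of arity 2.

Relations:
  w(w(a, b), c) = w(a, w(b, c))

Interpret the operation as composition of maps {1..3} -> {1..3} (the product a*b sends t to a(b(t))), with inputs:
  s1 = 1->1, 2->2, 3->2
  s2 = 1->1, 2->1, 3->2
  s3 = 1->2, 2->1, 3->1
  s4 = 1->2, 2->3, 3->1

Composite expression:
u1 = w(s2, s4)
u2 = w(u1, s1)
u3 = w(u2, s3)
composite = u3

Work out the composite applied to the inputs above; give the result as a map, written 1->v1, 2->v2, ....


1->2, 2->1, 3->1

w(s2, s4) = 1->1, 2->2, 3->1
w(w(s2, s4), s1) = 1->1, 2->2, 3->2
w(w(w(s2, s4), s1), s3) = 1->2, 2->1, 3->1


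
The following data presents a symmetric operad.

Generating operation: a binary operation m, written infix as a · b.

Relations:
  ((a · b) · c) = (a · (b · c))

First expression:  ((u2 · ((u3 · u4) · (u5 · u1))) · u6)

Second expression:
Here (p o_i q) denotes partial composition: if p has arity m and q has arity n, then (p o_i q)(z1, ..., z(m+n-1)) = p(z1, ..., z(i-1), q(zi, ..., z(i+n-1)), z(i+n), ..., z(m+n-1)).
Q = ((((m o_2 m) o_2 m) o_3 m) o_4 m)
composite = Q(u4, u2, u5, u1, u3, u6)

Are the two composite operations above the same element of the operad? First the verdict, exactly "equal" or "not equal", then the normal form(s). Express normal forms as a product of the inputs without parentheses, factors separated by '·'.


Normal form of the first expression: u2 · u3 · u4 · u5 · u1 · u6
Normal form of the second expression: u4 · u2 · u5 · u1 · u3 · u6
They disagree, so not equal.

not equal — first u2 · u3 · u4 · u5 · u1 · u6, second u4 · u2 · u5 · u1 · u3 · u6


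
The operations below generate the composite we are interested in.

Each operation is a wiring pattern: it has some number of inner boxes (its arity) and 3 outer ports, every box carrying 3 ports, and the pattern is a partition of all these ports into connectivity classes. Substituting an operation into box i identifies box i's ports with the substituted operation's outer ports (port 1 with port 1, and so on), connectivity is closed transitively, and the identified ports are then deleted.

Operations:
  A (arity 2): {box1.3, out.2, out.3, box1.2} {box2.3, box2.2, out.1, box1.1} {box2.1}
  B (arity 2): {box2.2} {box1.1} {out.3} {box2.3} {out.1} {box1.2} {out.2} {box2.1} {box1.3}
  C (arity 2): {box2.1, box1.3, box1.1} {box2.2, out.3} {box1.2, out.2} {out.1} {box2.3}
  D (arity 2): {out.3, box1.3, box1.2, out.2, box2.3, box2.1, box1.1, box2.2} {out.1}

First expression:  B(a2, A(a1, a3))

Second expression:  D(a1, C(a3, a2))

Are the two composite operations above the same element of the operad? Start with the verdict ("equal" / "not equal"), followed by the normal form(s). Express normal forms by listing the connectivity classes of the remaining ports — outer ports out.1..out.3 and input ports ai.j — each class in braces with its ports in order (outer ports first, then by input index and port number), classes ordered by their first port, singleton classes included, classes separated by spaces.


The first expression reduces to {out.1} {out.2} {out.3} {a1.1, a3.2, a3.3} {a1.2, a1.3} {a2.1} {a2.2} {a2.3} {a3.1}
The second expression reduces to {out.1} {out.2, out.3, a1.1, a1.2, a1.3, a2.2, a3.2} {a2.1, a3.1, a3.3} {a2.3}
No match — not equal.

not equal; the first gives {out.1} {out.2} {out.3} {a1.1, a3.2, a3.3} {a1.2, a1.3} {a2.1} {a2.2} {a2.3} {a3.1} and the second {out.1} {out.2, out.3, a1.1, a1.2, a1.3, a2.2, a3.2} {a2.1, a3.1, a3.3} {a2.3}


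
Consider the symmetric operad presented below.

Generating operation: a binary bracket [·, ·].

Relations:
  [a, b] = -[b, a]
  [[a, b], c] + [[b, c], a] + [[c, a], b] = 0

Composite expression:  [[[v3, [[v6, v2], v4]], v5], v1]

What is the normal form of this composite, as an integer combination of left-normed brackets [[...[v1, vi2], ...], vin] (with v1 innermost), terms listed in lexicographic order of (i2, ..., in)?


Antisymmetry and Jacobi reduce to v1-anchored left-normed brackets.
Composite bracket: [[[v3, [[v6, v2], v4]], v5], v1]
The bracket unfolds into 32 signed words via [a, b] = ab - ba (2^5 = 32).
The v1-initial words carry the normal form:
  word v1v2v6v4v3v5 has sign -1, contributing -[[[[[v1, v2], v6], v4], v3], v5]
  word v1v3v2v6v4v5 has sign +1, contributing +[[[[[v1, v3], v2], v6], v4], v5]
  word v1v3v4v2v6v5 has sign -1, contributing -[[[[[v1, v3], v4], v2], v6], v5]
  word v1v3v4v6v2v5 has sign +1, contributing +[[[[[v1, v3], v4], v6], v2], v5]
  word v1v3v6v2v4v5 has sign -1, contributing -[[[[[v1, v3], v6], v2], v4], v5]
  word v1v4v2v6v3v5 has sign +1, contributing +[[[[[v1, v4], v2], v6], v3], v5]
  word v1v4v6v2v3v5 has sign -1, contributing -[[[[[v1, v4], v6], v2], v3], v5]
  word v1v5v2v6v4v3 has sign +1, contributing +[[[[[v1, v5], v2], v6], v4], v3]
  word v1v5v3v2v6v4 has sign -1, contributing -[[[[[v1, v5], v3], v2], v6], v4]
  word v1v5v3v4v2v6 has sign +1, contributing +[[[[[v1, v5], v3], v4], v2], v6]
  word v1v5v3v4v6v2 has sign -1, contributing -[[[[[v1, v5], v3], v4], v6], v2]
  word v1v5v3v6v2v4 has sign +1, contributing +[[[[[v1, v5], v3], v6], v2], v4]
  word v1v5v4v2v6v3 has sign -1, contributing -[[[[[v1, v5], v4], v2], v6], v3]
  word v1v5v4v6v2v3 has sign +1, contributing +[[[[[v1, v5], v4], v6], v2], v3]
  word v1v5v6v2v4v3 has sign -1, contributing -[[[[[v1, v5], v6], v2], v4], v3]
  word v1v6v2v4v3v5 has sign +1, contributing +[[[[[v1, v6], v2], v4], v3], v5]

-[[[[[v1, v2], v6], v4], v3], v5] + [[[[[v1, v3], v2], v6], v4], v5] - [[[[[v1, v3], v4], v2], v6], v5] + [[[[[v1, v3], v4], v6], v2], v5] - [[[[[v1, v3], v6], v2], v4], v5] + [[[[[v1, v4], v2], v6], v3], v5] - [[[[[v1, v4], v6], v2], v3], v5] + [[[[[v1, v5], v2], v6], v4], v3] - [[[[[v1, v5], v3], v2], v6], v4] + [[[[[v1, v5], v3], v4], v2], v6] - [[[[[v1, v5], v3], v4], v6], v2] + [[[[[v1, v5], v3], v6], v2], v4] - [[[[[v1, v5], v4], v2], v6], v3] + [[[[[v1, v5], v4], v6], v2], v3] - [[[[[v1, v5], v6], v2], v4], v3] + [[[[[v1, v6], v2], v4], v3], v5]


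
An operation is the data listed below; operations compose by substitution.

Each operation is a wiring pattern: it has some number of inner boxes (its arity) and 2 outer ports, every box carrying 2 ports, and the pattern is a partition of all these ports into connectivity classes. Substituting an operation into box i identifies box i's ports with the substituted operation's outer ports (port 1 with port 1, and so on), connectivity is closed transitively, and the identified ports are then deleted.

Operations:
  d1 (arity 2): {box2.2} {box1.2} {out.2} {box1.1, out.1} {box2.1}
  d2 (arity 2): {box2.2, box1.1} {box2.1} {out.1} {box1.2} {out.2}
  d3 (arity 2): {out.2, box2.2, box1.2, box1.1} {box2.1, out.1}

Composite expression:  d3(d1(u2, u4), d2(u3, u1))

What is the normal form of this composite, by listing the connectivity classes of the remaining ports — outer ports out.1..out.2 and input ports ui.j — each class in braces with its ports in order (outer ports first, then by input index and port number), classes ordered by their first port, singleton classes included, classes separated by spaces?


{out.1} {out.2, u2.1} {u1.1} {u1.2, u3.1} {u2.2} {u3.2} {u4.1} {u4.2}


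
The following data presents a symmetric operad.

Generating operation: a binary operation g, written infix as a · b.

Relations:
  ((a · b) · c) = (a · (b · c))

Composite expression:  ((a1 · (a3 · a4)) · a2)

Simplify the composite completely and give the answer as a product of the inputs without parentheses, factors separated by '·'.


a1 · a3 · a4 · a2

Every regrouping of g is equal, so read the a-inputs in written order.
(a3 · a4) reduces to a3 · a4
(a1 · (a3 · a4)) reduces to a1 · a3 · a4
((a1 · (a3 · a4)) · a2) reduces to a1 · a3 · a4 · a2


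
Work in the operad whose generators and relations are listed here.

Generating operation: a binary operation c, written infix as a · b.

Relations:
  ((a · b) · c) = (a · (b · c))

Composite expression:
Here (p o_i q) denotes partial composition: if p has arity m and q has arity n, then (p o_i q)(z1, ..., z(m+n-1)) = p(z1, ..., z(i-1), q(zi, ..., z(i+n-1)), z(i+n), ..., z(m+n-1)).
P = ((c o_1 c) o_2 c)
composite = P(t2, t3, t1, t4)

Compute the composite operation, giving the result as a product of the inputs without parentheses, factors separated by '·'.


The c-tree's shape is irrelevant; the t-reading-order decides.
(t3 · t1) unparenthesizes to t3 · t1
(t2 · (t3 · t1)) unparenthesizes to t2 · t3 · t1
((t2 · (t3 · t1)) · t4) unparenthesizes to t2 · t3 · t1 · t4

t2 · t3 · t1 · t4


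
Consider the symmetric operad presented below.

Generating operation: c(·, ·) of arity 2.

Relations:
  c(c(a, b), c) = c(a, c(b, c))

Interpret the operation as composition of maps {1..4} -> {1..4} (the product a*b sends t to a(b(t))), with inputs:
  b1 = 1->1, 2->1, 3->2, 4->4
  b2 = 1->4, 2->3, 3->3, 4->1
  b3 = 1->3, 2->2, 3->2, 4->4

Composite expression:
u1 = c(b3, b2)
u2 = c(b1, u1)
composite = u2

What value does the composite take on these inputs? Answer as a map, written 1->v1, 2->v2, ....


1->4, 2->1, 3->1, 4->2

c(b3, b2) = 1->4, 2->2, 3->2, 4->3
c(b1, c(b3, b2)) = 1->4, 2->1, 3->1, 4->2


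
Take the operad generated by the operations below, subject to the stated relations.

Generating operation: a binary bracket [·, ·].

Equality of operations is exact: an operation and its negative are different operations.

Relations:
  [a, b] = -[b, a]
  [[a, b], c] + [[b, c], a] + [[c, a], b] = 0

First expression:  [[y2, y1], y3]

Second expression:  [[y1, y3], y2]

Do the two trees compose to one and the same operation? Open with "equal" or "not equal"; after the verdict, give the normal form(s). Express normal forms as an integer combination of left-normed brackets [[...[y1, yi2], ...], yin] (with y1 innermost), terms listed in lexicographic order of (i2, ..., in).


The first expression, normalized: -[[y1, y2], y3]
The second expression, normalized: [[y1, y3], y2]
No match — not equal.

not equal; first: -[[y1, y2], y3]; second: [[y1, y3], y2]


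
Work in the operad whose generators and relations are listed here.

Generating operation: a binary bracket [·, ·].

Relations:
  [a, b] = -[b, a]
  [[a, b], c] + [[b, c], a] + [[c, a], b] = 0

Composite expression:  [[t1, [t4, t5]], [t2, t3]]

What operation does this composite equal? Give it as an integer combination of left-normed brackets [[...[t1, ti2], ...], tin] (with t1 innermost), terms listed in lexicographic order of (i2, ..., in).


[[[[t1, t4], t5], t2], t3] - [[[[t1, t4], t5], t3], t2] - [[[[t1, t5], t4], t2], t3] + [[[[t1, t5], t4], t3], t2]

Left-normed coefficients sit on the t1-initial expansion words.
Composite bracket: [[t1, [t4, t5]], [t2, t3]]
Expanding via [a, b] = ab - ba: 16 signed words (2^4 = 16).
The t1-initial words carry the normal form:
  sign of t1t4t5t2t3 is +1, so it contributes +[[[[t1, t4], t5], t2], t3]
  sign of t1t4t5t3t2 is -1, so it contributes -[[[[t1, t4], t5], t3], t2]
  sign of t1t5t4t2t3 is -1, so it contributes -[[[[t1, t5], t4], t2], t3]
  sign of t1t5t4t3t2 is +1, so it contributes +[[[[t1, t5], t4], t3], t2]


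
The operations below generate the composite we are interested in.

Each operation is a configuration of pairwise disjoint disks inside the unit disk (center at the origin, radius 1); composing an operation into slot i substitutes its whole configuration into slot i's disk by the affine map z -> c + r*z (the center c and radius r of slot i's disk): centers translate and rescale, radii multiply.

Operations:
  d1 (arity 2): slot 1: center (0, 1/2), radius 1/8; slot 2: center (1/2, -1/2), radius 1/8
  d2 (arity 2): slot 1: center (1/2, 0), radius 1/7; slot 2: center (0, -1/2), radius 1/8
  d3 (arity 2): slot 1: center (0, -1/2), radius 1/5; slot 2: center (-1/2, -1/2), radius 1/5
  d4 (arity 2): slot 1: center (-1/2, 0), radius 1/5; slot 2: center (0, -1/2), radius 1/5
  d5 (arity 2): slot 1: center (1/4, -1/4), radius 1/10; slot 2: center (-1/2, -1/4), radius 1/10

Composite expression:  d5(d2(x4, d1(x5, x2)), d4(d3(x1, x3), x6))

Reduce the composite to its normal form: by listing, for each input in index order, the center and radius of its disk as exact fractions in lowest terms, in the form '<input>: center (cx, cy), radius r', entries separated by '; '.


x1: center (-11/20, -13/50), radius 1/250; x2: center (41/160, -49/160), radius 1/640; x3: center (-14/25, -13/50), radius 1/250; x4: center (3/10, -1/4), radius 1/70; x5: center (1/4, -47/160), radius 1/640; x6: center (-1/2, -3/10), radius 1/50

Affine substitution under d5: radii multiply and x-centers shift.
input x4: composing its 2 substitution steps yields center (3/10, -1/4), radius 1/70
input x5: composing its 3 substitution steps yields center (1/4, -47/160), radius 1/640
input x2: composing its 3 substitution steps yields center (41/160, -49/160), radius 1/640
input x1: composing its 3 substitution steps yields center (-11/20, -13/50), radius 1/250
input x3: composing its 3 substitution steps yields center (-14/25, -13/50), radius 1/250
input x6: composing its 2 substitution steps yields center (-1/2, -3/10), radius 1/50


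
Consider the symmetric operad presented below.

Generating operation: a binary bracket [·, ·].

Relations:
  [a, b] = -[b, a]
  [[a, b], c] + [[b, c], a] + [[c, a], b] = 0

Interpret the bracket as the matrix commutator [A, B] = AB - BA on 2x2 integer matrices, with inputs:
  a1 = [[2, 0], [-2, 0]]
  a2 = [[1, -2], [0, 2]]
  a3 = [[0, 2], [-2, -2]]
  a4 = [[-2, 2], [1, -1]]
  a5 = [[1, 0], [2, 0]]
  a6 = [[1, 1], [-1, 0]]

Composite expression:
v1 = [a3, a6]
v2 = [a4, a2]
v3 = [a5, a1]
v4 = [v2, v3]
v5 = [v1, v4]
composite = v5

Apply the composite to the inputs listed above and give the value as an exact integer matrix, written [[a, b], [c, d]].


[[0, 0], [0, 0]]

[a3, a6] = [[0, 0], [0, 0]]
[a4, a2] = [[2, 4], [-1, -2]]
[a5, a1] = [[0, 0], [6, 0]]
[[a4, a2], [a5, a1]] = [[24, 0], [-24, -24]]
[[a3, a6], [[a4, a2], [a5, a1]]] = [[0, 0], [0, 0]]


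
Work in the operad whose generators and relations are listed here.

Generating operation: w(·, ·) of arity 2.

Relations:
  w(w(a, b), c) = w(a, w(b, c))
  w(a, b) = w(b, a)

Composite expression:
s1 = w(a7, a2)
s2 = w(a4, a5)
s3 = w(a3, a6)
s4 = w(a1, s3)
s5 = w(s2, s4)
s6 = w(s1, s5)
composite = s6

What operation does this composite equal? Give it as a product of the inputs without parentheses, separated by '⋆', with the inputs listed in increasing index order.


a1 ⋆ a2 ⋆ a3 ⋆ a4 ⋆ a5 ⋆ a6 ⋆ a7

Shape and order are irrelevant to w; the a-input set decides.
w(a7, a2) spells out as a7 ⋆ a2
w(a4, a5) spells out as a4 ⋆ a5
w(a3, a6) spells out as a3 ⋆ a6
w(a1, w(a3, a6)) spells out as a1 ⋆ a3 ⋆ a6
w(w(a4, a5), w(a1, w(a3, a6))) spells out as a4 ⋆ a5 ⋆ a1 ⋆ a3 ⋆ a6
w(w(a7, a2), w(w(a4, a5), w(a1, w(a3, a6)))) spells out as a7 ⋆ a2 ⋆ a4 ⋆ a5 ⋆ a1 ⋆ a3 ⋆ a6
sorting the factors by input index: a1 ⋆ a2 ⋆ a3 ⋆ a4 ⋆ a5 ⋆ a6 ⋆ a7


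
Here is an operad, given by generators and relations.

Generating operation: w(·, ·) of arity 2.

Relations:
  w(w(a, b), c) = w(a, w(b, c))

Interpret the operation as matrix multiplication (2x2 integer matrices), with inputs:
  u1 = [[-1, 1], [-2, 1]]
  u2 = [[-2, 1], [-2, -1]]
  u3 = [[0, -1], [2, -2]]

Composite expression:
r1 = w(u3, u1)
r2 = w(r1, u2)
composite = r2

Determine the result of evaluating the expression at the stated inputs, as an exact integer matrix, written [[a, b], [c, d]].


[[-2, 3], [-4, 2]]

w(u3, u1) = [[2, -1], [2, 0]]
w(w(u3, u1), u2) = [[-2, 3], [-4, 2]]


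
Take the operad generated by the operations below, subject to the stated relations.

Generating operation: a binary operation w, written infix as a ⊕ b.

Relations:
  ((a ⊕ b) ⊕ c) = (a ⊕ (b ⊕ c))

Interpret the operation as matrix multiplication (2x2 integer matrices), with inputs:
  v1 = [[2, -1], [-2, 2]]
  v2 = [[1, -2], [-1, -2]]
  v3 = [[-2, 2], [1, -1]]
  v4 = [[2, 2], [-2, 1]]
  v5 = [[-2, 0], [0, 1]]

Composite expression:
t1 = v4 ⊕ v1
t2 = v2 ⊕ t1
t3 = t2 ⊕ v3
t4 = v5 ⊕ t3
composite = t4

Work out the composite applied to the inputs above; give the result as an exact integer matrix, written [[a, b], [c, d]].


[[60, -60], [-34, 34]]

(v4 ⊕ v1) = [[0, 2], [-6, 4]]
(v2 ⊕ (v4 ⊕ v1)) = [[12, -6], [12, -10]]
((v2 ⊕ (v4 ⊕ v1)) ⊕ v3) = [[-30, 30], [-34, 34]]
(v5 ⊕ ((v2 ⊕ (v4 ⊕ v1)) ⊕ v3)) = [[60, -60], [-34, 34]]


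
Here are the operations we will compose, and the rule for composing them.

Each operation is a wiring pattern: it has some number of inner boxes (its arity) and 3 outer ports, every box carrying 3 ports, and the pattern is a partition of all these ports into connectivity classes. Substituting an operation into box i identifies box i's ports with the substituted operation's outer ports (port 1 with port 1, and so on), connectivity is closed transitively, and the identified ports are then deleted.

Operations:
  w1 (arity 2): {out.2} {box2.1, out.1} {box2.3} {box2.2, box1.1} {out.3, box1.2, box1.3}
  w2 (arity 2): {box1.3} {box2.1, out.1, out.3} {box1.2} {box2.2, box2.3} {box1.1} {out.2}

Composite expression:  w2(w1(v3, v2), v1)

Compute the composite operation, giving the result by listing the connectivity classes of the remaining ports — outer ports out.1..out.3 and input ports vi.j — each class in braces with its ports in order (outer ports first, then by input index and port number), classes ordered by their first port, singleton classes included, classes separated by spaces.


{out.1, out.3, v1.1} {out.2} {v1.2, v1.3} {v2.1} {v2.2, v3.1} {v2.3} {v3.2, v3.3}

Two ports join when wires chain via w2-identified ports.
w1 over (v3, v2) gives {out.1, v2.1} {out.2} {out.3, v3.2, v3.3} {v2.2, v3.1} {v2.3}, out.j being that stage's outer ports
w2 over (v3, v2, v1) gives {out.1, out.3, v1.1} {out.2} {v1.2, v1.3} {v2.1} {v2.2, v3.1} {v2.3} {v3.2, v3.3}, out.j being that stage's outer ports
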